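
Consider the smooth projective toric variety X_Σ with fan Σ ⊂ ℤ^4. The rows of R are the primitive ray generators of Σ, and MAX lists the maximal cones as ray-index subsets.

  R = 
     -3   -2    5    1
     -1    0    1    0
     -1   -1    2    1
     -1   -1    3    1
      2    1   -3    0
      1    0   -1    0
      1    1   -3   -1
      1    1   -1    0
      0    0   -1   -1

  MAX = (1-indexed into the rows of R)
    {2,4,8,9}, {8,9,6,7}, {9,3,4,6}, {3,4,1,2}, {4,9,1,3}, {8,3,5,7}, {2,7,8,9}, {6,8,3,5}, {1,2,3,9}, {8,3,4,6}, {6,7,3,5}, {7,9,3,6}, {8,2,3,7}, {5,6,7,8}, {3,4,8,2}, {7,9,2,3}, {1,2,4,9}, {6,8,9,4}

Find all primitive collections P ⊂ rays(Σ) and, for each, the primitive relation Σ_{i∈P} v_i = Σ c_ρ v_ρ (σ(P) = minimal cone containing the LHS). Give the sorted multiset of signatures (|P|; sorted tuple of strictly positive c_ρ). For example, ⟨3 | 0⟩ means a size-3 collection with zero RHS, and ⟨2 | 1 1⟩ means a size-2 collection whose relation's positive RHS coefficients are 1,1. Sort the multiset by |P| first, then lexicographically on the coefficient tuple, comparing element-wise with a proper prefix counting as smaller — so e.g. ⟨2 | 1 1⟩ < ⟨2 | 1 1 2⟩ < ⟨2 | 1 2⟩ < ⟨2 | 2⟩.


Δ(Σ) — 9 vertices, 12 min non-faces:

  P = {2,6}:  v_{2} + v_{6} = 0  →  sig = ⟨2 | 0⟩
  P = {4,7}:  v_{4} + v_{7} = 0  →  sig = ⟨2 | 0⟩
  P = {1,5}:  v_{1} + v_{5} = v_{3}  →  sig = ⟨2 | 1⟩
  P = {1,8}:  v_{1} + v_{8} = v_{2} + v_{4}  →  sig = ⟨2 | 1 1⟩
  P = {5,9}:  v_{5} + v_{9} = v_{6} + v_{7}  →  sig = ⟨2 | 1 1⟩
  P = {1,6}:  v_{1} + v_{6} = v_{3} + v_{4} + v_{9}  →  sig = ⟨2 | 1 1 1⟩
  P = {1,7}:  v_{1} + v_{7} = v_{2} + v_{3} + v_{9}  →  sig = ⟨2 | 1 1 1⟩
  P = {2,5}:  v_{2} + v_{5} = v_{3} + v_{7} + v_{8}  →  sig = ⟨2 | 1 1 1⟩
  P = {4,5}:  v_{4} + v_{5} = v_{3} + v_{6} + v_{8}  →  sig = ⟨2 | 1 1 1⟩
  P = {3,8,9}:  v_{3} + v_{8} + v_{9} = 0  →  sig = ⟨3 | 0⟩
  P = {2,3,4,9}:  v_{2} + v_{3} + v_{4} + v_{9} = v_{1}  →  sig = ⟨4 | 1⟩
  P = {3,6,7,8}:  v_{3} + v_{6} + v_{7} + v_{8} = v_{5}  →  sig = ⟨4 | 1⟩

Signatures (|P|; sorted positive RHS coefficients), sorted:
[⟨2 | 0⟩, ⟨2 | 0⟩, ⟨2 | 1⟩, ⟨2 | 1 1⟩, ⟨2 | 1 1⟩, ⟨2 | 1 1 1⟩, ⟨2 | 1 1 1⟩, ⟨2 | 1 1 1⟩, ⟨2 | 1 1 1⟩, ⟨3 | 0⟩, ⟨4 | 1⟩, ⟨4 | 1⟩]


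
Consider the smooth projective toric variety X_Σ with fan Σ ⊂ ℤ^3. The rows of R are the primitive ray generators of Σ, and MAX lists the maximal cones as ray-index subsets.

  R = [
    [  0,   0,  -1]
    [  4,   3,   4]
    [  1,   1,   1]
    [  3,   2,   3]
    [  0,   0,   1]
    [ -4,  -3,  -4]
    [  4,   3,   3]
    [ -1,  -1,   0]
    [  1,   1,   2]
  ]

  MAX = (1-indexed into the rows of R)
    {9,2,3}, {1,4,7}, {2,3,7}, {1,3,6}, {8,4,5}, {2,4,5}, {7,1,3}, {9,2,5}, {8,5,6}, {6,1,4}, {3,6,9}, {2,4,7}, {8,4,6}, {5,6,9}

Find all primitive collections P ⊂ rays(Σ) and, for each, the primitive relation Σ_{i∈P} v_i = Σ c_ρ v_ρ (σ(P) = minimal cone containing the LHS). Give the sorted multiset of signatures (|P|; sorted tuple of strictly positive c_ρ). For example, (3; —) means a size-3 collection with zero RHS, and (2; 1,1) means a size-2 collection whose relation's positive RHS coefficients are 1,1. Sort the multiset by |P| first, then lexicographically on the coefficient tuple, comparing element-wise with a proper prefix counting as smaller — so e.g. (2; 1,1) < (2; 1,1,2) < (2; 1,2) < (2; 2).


16 collections generate NE(X_Σ); each relation:

  P={1,5}:  v_{1} + v_{5} = 0  →  sig = (2; —)
  P={2,6}:  v_{2} + v_{6} = 0  →  sig = (2; —)
  P={1,2}:  v_{1} + v_{2} = v_{7}  →  sig = (2; 1)
  P={1,9}:  v_{1} + v_{9} = v_{3}  →  sig = (2; 1)
  P={3,4}:  v_{3} + v_{4} = v_{2}  →  sig = (2; 1)
  P={3,5}:  v_{3} + v_{5} = v_{9}  →  sig = (2; 1)
  P={3,8}:  v_{3} + v_{8} = v_{5}  →  sig = (2; 1)
  P={5,7}:  v_{5} + v_{7} = v_{2}  →  sig = (2; 1)
  P={6,7}:  v_{6} + v_{7} = v_{1}  →  sig = (2; 1)
  P={7,8}:  v_{7} + v_{8} = v_{4}  →  sig = (2; 1)
  P={1,8}:  v_{1} + v_{8} = v_{4} + v_{6}  →  sig = (2; 1,1)
  P={2,8}:  v_{2} + v_{8} = v_{4} + v_{5}  →  sig = (2; 1,1)
  P={4,9}:  v_{4} + v_{9} = v_{2} + v_{5}  →  sig = (2; 1,1)
  P={7,9}:  v_{7} + v_{9} = v_{2} + v_{3}  →  sig = (2; 1,1)
  P={8,9}:  v_{8} + v_{9} = 2·v_{5}  →  sig = (2; 2)
  P={4,5,6}:  v_{4} + v_{5} + v_{6} = v_{8}  →  sig = (3; 1)

so the primitive-relation signature multiset is
    (2; —)
    (2; —)
    (2; 1)
    (2; 1)
    (2; 1)
    (2; 1)
    (2; 1)
    (2; 1)
    (2; 1)
    (2; 1)
    (2; 1,1)
    (2; 1,1)
    (2; 1,1)
    (2; 1,1)
    (2; 2)
    (3; 1)


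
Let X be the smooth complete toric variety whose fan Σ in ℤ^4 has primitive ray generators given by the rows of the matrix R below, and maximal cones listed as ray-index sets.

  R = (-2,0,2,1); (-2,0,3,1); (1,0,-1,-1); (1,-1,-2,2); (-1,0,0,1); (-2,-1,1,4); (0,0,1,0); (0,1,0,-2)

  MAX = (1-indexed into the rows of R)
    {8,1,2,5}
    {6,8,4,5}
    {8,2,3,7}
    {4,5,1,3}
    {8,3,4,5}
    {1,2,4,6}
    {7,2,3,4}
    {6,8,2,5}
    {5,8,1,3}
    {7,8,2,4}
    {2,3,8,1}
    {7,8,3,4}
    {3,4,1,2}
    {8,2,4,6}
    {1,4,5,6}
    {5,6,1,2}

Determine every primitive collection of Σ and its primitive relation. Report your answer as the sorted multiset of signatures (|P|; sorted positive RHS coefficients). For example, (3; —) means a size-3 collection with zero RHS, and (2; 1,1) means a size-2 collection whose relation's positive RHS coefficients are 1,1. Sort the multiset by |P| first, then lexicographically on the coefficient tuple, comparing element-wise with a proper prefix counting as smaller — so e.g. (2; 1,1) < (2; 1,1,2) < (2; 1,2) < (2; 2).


|primitive collections| = 9. Relations:

  • {1,7}:  v_{1} + v_{7} = v_{2} — sig = (2; 1)
  • {3,6}:  v_{3} + v_{6} = v_{1} + v_{4} — sig = (2; 1,1)
  • {5,7}:  v_{5} + v_{7} = v_{2} + v_{4} + v_{8} — sig = (2; 1,1,1)
  • {6,7}:  v_{6} + v_{7} = 2·v_{2} + 2·v_{4} + v_{8} — sig = (2; 1,2,2)
  • {1,4,8}:  v_{1} + v_{4} + v_{8} = v_{5} — sig = (3; 1)
  • {2,3,5}:  v_{2} + v_{3} + v_{5} = v_{1} — sig = (3; 1)
  • {2,4,5}:  v_{2} + v_{4} + v_{5} = v_{6} — sig = (3; 1)
  • {1,6,8}:  v_{1} + v_{6} + v_{8} = v_{2} + 2·v_{5} — sig = (3; 1,2)
  • {2,3,4,8}:  v_{2} + v_{3} + v_{4} + v_{8} = 0 — sig = (4; —)

Sorted signature multiset PRS(X):
    (2; 1)
    (2; 1,1)
    (2; 1,1,1)
    (2; 1,2,2)
    (3; 1)
    (3; 1)
    (3; 1)
    (3; 1,2)
    (4; —)


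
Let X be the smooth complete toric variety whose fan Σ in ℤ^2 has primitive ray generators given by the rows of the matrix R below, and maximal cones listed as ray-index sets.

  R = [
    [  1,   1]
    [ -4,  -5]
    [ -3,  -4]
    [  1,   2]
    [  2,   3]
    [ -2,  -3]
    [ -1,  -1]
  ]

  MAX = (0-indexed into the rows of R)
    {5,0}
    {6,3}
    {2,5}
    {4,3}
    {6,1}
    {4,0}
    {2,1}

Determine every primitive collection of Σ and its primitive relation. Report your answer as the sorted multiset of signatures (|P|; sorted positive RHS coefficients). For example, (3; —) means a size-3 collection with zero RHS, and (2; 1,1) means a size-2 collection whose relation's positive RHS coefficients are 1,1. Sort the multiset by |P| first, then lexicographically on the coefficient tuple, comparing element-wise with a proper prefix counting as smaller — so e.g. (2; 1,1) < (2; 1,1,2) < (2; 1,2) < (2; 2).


Minimal non-faces — 14 found among 7 rays, 7 max cones:

  • {0,6}:  v_{0} + v_{6} = 0  →  sig = (2; —)
  • {4,5}:  v_{4} + v_{5} = 0  →  sig = (2; —)
  • {0,1}:  v_{0} + v_{1} = v_{2}  →  sig = (2; 1)
  • {0,2}:  v_{0} + v_{2} = v_{5}  →  sig = (2; 1)
  • {0,3}:  v_{0} + v_{3} = v_{4}  →  sig = (2; 1)
  • {2,4}:  v_{2} + v_{4} = v_{6}  →  sig = (2; 1)
  • {2,6}:  v_{2} + v_{6} = v_{1}  →  sig = (2; 1)
  • {3,5}:  v_{3} + v_{5} = v_{6}  →  sig = (2; 1)
  • {4,6}:  v_{4} + v_{6} = v_{3}  →  sig = (2; 1)
  • {5,6}:  v_{5} + v_{6} = v_{2}  →  sig = (2; 1)
  • {1,4}:  v_{1} + v_{4} = 2·v_{6}  →  sig = (2; 2)
  • {1,5}:  v_{1} + v_{5} = 2·v_{2}  →  sig = (2; 2)
  • {2,3}:  v_{2} + v_{3} = 2·v_{6}  →  sig = (2; 2)
  • {1,3}:  v_{1} + v_{3} = 3·v_{6}  →  sig = (2; 3)

Signatures (|P|; sorted positive RHS coefficients), sorted:
    (2; —)
    (2; —)
    (2; 1)
    (2; 1)
    (2; 1)
    (2; 1)
    (2; 1)
    (2; 1)
    (2; 1)
    (2; 1)
    (2; 2)
    (2; 2)
    (2; 2)
    (2; 3)


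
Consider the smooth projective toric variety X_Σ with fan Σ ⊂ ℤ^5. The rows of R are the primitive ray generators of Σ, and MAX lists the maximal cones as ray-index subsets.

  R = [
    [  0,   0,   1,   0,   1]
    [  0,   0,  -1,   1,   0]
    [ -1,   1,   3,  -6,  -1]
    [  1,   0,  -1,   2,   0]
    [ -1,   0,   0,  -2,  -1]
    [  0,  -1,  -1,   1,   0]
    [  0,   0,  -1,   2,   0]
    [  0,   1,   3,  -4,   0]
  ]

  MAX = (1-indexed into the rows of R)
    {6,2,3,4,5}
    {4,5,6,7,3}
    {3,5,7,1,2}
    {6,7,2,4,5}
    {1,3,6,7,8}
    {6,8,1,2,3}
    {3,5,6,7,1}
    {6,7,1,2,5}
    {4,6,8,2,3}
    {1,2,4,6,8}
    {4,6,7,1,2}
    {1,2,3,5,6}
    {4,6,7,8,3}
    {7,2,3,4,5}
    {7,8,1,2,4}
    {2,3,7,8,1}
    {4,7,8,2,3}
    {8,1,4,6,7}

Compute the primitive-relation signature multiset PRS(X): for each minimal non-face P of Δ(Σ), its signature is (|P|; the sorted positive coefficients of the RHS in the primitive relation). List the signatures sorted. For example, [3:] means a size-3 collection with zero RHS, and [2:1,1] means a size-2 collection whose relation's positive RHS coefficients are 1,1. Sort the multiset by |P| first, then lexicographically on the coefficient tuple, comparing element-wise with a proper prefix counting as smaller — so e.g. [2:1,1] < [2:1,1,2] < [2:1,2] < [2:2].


Δ(Σ) — 8 vertices, 5 min non-faces:

  P={5,8}:  v_{5} + v_{8} = v_{3}  →  sig = [2:1]
  P={1,4,5}:  v_{1} + v_{4} + v_{5} = 0  →  sig = [3:]
  P={1,3,4}:  v_{1} + v_{3} + v_{4} = v_{8}  →  sig = [3:1]
  P={2,6,7,8}:  v_{2} + v_{6} + v_{7} + v_{8} = 0  →  sig = [4:]
  P={2,3,6,7}:  v_{2} + v_{3} + v_{6} + v_{7} = v_{5}  →  sig = [4:1]

so the primitive-relation signature multiset is
    |P|=2: 1 collection, coeffs (1)
    |P|=3: 2 collections, coeffs (), (1)
    |P|=4: 2 collections, coeffs (), (1)


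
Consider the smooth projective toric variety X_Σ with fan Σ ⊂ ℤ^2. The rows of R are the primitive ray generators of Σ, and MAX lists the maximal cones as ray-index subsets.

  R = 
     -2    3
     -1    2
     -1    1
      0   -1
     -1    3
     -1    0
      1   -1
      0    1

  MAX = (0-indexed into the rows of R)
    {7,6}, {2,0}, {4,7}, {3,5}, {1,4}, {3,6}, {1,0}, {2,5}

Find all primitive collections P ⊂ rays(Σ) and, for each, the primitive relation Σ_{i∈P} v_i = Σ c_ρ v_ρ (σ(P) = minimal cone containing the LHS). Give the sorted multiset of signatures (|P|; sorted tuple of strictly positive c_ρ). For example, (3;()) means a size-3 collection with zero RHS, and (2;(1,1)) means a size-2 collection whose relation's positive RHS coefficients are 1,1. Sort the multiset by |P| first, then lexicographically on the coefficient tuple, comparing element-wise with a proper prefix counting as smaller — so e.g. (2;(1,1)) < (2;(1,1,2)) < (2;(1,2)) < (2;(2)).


The 20 primitive collections of Σ (r=8, n=2):

  P={2,6}:  v_{2} + v_{6} = 0 — sig = (2;())
  P={3,7}:  v_{3} + v_{7} = 0 — sig = (2;())
  P={0,6}:  v_{0} + v_{6} = v_{1} — sig = (2;(1))
  P={1,2}:  v_{1} + v_{2} = v_{0} — sig = (2;(1))
  P={1,3}:  v_{1} + v_{3} = v_{2} — sig = (2;(1))
  P={1,6}:  v_{1} + v_{6} = v_{7} — sig = (2;(1))
  P={1,7}:  v_{1} + v_{7} = v_{4} — sig = (2;(1))
  P={2,3}:  v_{2} + v_{3} = v_{5} — sig = (2;(1))
  P={2,7}:  v_{2} + v_{7} = v_{1} — sig = (2;(1))
  P={3,4}:  v_{3} + v_{4} = v_{1} — sig = (2;(1))
  P={4,5}:  v_{4} + v_{5} = v_{0} — sig = (2;(1))
  P={5,6}:  v_{5} + v_{6} = v_{3} — sig = (2;(1))
  P={5,7}:  v_{5} + v_{7} = v_{2} — sig = (2;(1))
  P={0,3}:  v_{0} + v_{3} = 2·v_{2} — sig = (2;(2))
  P={0,7}:  v_{0} + v_{7} = 2·v_{1} — sig = (2;(2))
  P={1,5}:  v_{1} + v_{5} = 2·v_{2} — sig = (2;(2))
  P={2,4}:  v_{2} + v_{4} = 2·v_{1} — sig = (2;(2))
  P={4,6}:  v_{4} + v_{6} = 2·v_{7} — sig = (2;(2))
  P={0,4}:  v_{0} + v_{4} = 3·v_{1} — sig = (2;(3))
  P={0,5}:  v_{0} + v_{5} = 3·v_{2} — sig = (2;(3))

so the primitive-relation signature multiset is
    (2;())
    (2;())
    (2;(1))
    (2;(1))
    (2;(1))
    (2;(1))
    (2;(1))
    (2;(1))
    (2;(1))
    (2;(1))
    (2;(1))
    (2;(1))
    (2;(1))
    (2;(2))
    (2;(2))
    (2;(2))
    (2;(2))
    (2;(2))
    (2;(3))
    (2;(3))


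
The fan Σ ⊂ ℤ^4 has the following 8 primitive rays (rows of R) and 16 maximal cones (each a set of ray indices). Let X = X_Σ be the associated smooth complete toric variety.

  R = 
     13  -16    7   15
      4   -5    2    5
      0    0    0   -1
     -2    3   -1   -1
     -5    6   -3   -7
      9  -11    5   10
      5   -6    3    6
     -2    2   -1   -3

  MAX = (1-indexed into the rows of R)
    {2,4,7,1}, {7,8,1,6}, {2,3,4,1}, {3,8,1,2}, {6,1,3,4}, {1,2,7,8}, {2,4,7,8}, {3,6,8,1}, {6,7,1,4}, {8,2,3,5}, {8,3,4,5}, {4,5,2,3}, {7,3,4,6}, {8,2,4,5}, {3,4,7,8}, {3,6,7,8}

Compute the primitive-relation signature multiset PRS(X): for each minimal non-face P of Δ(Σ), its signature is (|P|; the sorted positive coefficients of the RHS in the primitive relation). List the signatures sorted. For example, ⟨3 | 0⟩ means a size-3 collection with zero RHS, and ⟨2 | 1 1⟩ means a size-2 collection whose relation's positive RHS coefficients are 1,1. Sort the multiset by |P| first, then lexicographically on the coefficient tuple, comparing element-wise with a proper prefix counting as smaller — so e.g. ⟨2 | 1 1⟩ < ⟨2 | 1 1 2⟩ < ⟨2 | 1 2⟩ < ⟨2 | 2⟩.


Minimal non-faces — 9 found among 8 rays, 16 max cones:

  {2,6}:  v_{2} + v_{6} = v_{1}  ⟹  sig = ⟨2 | 1⟩
  {5,7}:  v_{5} + v_{7} = v_{3}  ⟹  sig = ⟨2 | 1⟩
  {5,6}:  v_{5} + v_{6} = v_{2} + 2·v_{3}  ⟹  sig = ⟨2 | 1 2⟩
  {1,5}:  v_{1} + v_{5} = 2·v_{2} + 2·v_{3}  ⟹  sig = ⟨2 | 2 2⟩
  {2,3,7}:  v_{2} + v_{3} + v_{7} = v_{6}  ⟹  sig = ⟨3 | 1⟩
  {4,6,8}:  v_{4} + v_{6} + v_{8} = v_{7}  ⟹  sig = ⟨3 | 1⟩
  {1,4,8}:  v_{1} + v_{4} + v_{8} = v_{2} + v_{7}  ⟹  sig = ⟨3 | 1 1⟩
  {1,3,7}:  v_{1} + v_{3} + v_{7} = 2·v_{6}  ⟹  sig = ⟨3 | 2⟩
  {2,3,4,8}:  v_{2} + v_{3} + v_{4} + v_{8} = 0  ⟹  sig = ⟨4 | 0⟩

Sorted signature multiset PRS(X):
    |P|=2: 4 collections, coeffs (1), (1), (1,2), (2,2)
    |P|=3: 4 collections, coeffs (1), (1), (1,1), (2)
    |P|=4: 1 collection, coeffs ()


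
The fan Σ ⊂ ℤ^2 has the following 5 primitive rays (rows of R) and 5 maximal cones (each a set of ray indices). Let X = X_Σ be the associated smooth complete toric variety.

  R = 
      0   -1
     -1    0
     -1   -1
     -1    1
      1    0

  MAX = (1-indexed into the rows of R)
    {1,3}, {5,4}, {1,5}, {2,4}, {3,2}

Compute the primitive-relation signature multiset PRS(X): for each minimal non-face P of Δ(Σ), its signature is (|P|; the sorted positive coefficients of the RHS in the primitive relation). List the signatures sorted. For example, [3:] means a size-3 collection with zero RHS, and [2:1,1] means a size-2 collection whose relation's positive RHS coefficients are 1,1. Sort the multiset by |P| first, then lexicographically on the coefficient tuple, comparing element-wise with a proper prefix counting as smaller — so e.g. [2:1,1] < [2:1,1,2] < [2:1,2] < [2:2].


5 collections generate NE(X_Σ); each relation:

  P = {2,5}:  v_{2} + v_{5} = 0  ⇒ sig = [2:]
  P = {1,2}:  v_{1} + v_{2} = v_{3}  ⇒ sig = [2:1]
  P = {1,4}:  v_{1} + v_{4} = v_{2}  ⇒ sig = [2:1]
  P = {3,5}:  v_{3} + v_{5} = v_{1}  ⇒ sig = [2:1]
  P = {3,4}:  v_{3} + v_{4} = 2·v_{2}  ⇒ sig = [2:2]

so the primitive-relation signature multiset is
[[2:], [2:1], [2:1], [2:1], [2:2]]


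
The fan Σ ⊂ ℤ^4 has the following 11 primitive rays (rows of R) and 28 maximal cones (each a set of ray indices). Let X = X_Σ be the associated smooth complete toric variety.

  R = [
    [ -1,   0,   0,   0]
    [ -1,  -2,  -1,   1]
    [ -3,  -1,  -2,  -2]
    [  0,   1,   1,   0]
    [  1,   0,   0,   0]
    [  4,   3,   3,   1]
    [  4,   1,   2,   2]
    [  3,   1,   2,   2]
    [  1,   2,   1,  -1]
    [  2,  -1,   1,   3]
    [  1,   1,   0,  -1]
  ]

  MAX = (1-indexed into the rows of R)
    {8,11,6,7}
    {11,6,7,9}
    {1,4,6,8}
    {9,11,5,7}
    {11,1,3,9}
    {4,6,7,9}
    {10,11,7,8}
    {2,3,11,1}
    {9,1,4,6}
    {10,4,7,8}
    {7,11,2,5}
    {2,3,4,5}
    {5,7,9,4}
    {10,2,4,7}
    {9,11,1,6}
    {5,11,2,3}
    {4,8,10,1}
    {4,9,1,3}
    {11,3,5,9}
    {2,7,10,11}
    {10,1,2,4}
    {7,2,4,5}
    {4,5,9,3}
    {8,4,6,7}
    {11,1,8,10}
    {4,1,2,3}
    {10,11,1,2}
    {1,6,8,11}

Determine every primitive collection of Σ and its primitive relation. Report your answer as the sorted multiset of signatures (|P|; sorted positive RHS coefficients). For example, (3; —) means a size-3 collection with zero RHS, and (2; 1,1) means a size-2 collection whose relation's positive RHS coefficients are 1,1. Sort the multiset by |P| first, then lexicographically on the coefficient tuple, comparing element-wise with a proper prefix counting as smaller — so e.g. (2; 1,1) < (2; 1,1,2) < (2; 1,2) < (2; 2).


Minimal non-faces — 16 found among 11 rays, 28 max cones:

  P={1,5}:  v_{1} + v_{5} = 0  ⇒ sig = (2; —)
  P={2,9}:  v_{2} + v_{9} = 0  ⇒ sig = (2; —)
  P={3,8}:  v_{3} + v_{8} = 0  ⇒ sig = (2; —)
  P={1,7}:  v_{1} + v_{7} = v_{8}  ⇒ sig = (2; 1)
  P={2,6}:  v_{2} + v_{6} = v_{8}  ⇒ sig = (2; 1)
  P={2,8}:  v_{2} + v_{8} = v_{10}  ⇒ sig = (2; 1)
  P={3,6}:  v_{3} + v_{6} = v_{9}  ⇒ sig = (2; 1)
  P={3,7}:  v_{3} + v_{7} = v_{5}  ⇒ sig = (2; 1)
  P={3,10}:  v_{3} + v_{10} = v_{2}  ⇒ sig = (2; 1)
  P={4,11}:  v_{4} + v_{11} = v_{9}  ⇒ sig = (2; 1)
  P={5,8}:  v_{5} + v_{8} = v_{7}  ⇒ sig = (2; 1)
  P={8,9}:  v_{8} + v_{9} = v_{6}  ⇒ sig = (2; 1)
  P={9,10}:  v_{9} + v_{10} = v_{8}  ⇒ sig = (2; 1)
  P={5,6}:  v_{5} + v_{6} = v_{7} + v_{9}  ⇒ sig = (2; 1,1)
  P={5,10}:  v_{5} + v_{10} = v_{2} + v_{7}  ⇒ sig = (2; 1,1)
  P={6,10}:  v_{6} + v_{10} = 2·v_{8}  ⇒ sig = (2; 2)

Hence PRS(X_Σ) =
{ (2; —) ×3,  (2; 1) ×10,  (2; 1,1) ×2,  (2; 2) }


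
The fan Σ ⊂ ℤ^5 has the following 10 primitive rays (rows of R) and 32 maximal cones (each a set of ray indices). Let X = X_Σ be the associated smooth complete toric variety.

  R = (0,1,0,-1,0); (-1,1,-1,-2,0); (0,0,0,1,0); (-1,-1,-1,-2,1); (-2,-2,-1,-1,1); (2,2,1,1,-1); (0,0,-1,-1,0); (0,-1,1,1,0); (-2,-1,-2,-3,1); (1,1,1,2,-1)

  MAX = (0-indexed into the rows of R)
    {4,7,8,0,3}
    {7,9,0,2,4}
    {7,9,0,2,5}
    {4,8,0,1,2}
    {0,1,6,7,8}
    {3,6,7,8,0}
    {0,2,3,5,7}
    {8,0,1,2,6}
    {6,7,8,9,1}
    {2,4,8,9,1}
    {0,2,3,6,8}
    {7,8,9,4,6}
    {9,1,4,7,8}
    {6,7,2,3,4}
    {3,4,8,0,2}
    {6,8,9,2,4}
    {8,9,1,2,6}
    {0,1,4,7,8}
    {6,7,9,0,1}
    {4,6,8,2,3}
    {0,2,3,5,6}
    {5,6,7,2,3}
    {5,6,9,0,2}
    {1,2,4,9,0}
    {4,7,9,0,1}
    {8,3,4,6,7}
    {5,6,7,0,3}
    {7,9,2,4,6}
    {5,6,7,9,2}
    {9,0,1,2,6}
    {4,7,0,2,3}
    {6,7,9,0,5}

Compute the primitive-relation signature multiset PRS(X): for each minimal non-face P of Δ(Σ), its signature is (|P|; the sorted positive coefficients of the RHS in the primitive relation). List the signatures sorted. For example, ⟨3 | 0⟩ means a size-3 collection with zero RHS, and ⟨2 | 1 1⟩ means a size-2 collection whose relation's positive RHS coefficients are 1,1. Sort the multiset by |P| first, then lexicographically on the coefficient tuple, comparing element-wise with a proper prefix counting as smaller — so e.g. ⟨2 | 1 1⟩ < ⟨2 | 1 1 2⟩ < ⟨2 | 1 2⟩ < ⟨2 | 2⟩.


11 collections generate NE(X_Σ); each relation:

  • {3,9}:  v_{3} + v_{9} = 0  ⟹  sig = ⟨2 | 0⟩
  • {4,5}:  v_{4} + v_{5} = 0  ⟹  sig = ⟨2 | 0⟩
  • {1,3}:  v_{1} + v_{3} = v_{0} + v_{8}  ⟹  sig = ⟨2 | 1 1⟩
  • {5,8}:  v_{5} + v_{8} = v_{0} + v_{6}  ⟹  sig = ⟨2 | 1 1⟩
  • {1,5}:  v_{1} + v_{5} = 2·v_{0} + v_{6} + v_{9}  ⟹  sig = ⟨2 | 1 1 2⟩
  • {0,4,6}:  v_{0} + v_{4} + v_{6} = v_{8}  ⟹  sig = ⟨3 | 1⟩
  • {0,8,9}:  v_{0} + v_{8} + v_{9} = v_{1}  ⟹  sig = ⟨3 | 1⟩
  • {2,7,8}:  v_{2} + v_{7} + v_{8} = v_{4}  ⟹  sig = ⟨3 | 1⟩
  • {1,2,7}:  v_{1} + v_{2} + v_{7} = v_{0} + v_{4} + v_{9}  ⟹  sig = ⟨3 | 1 1 1⟩
  • {1,4,6}:  v_{1} + v_{4} + v_{6} = 2·v_{8} + v_{9}  ⟹  sig = ⟨3 | 1 2⟩
  • {0,2,6,7}:  v_{0} + v_{2} + v_{6} + v_{7} = 0  ⟹  sig = ⟨4 | 0⟩

so the primitive-relation signature multiset is
    ⟨2 | 0⟩
    ⟨2 | 0⟩
    ⟨2 | 1 1⟩
    ⟨2 | 1 1⟩
    ⟨2 | 1 1 2⟩
    ⟨3 | 1⟩
    ⟨3 | 1⟩
    ⟨3 | 1⟩
    ⟨3 | 1 1 1⟩
    ⟨3 | 1 2⟩
    ⟨4 | 0⟩


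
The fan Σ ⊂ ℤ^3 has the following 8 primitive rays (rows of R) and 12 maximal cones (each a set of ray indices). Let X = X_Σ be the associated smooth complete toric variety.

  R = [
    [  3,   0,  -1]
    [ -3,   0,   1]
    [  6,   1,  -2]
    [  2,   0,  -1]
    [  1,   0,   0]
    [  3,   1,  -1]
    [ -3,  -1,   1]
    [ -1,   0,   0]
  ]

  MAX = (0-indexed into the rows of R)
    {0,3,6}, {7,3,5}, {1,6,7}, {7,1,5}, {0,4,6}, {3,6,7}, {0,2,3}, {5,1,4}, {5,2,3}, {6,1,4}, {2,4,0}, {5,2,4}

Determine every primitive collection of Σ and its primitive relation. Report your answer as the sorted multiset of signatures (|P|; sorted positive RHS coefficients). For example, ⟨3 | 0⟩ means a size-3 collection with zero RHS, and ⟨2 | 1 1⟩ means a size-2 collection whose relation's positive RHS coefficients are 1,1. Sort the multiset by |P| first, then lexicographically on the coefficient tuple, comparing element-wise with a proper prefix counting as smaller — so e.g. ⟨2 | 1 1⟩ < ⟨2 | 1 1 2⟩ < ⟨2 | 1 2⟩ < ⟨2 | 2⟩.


Δ(Σ) — 8 vertices, 10 min non-faces:

  P={0,1}:  v_{0} + v_{1} = 0  ⇒ sig = ⟨2 | 0⟩
  P={4,7}:  v_{4} + v_{7} = 0  ⇒ sig = ⟨2 | 0⟩
  P={5,6}:  v_{5} + v_{6} = 0  ⇒ sig = ⟨2 | 0⟩
  P={0,5}:  v_{0} + v_{5} = v_{2}  ⇒ sig = ⟨2 | 1⟩
  P={0,7}:  v_{0} + v_{7} = v_{3}  ⇒ sig = ⟨2 | 1⟩
  P={1,2}:  v_{1} + v_{2} = v_{5}  ⇒ sig = ⟨2 | 1⟩
  P={1,3}:  v_{1} + v_{3} = v_{7}  ⇒ sig = ⟨2 | 1⟩
  P={2,6}:  v_{2} + v_{6} = v_{0}  ⇒ sig = ⟨2 | 1⟩
  P={3,4}:  v_{3} + v_{4} = v_{0}  ⇒ sig = ⟨2 | 1⟩
  P={2,7}:  v_{2} + v_{7} = v_{3} + v_{5}  ⇒ sig = ⟨2 | 1 1⟩

so the primitive-relation signature multiset is
[⟨2 | 0⟩, ⟨2 | 0⟩, ⟨2 | 0⟩, ⟨2 | 1⟩, ⟨2 | 1⟩, ⟨2 | 1⟩, ⟨2 | 1⟩, ⟨2 | 1⟩, ⟨2 | 1⟩, ⟨2 | 1 1⟩]


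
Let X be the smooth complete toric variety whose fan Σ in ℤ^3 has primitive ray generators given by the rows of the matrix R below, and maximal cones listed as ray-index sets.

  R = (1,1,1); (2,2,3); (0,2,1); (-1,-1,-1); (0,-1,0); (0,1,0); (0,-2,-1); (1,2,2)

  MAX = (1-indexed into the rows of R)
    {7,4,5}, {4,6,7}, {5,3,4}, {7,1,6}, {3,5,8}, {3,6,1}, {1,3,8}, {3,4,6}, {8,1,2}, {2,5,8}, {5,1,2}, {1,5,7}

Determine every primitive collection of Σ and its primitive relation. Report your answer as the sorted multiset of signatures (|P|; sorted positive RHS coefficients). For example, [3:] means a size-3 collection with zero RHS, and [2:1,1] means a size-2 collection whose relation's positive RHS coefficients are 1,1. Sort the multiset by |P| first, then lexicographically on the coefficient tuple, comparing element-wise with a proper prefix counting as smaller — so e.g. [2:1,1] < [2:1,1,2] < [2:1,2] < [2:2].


|primitive collections| = 12. Relations:

  P={1,4}:  v_{1} + v_{4} = 0  ⟹  sig = [2:]
  P={3,7}:  v_{3} + v_{7} = 0  ⟹  sig = [2:]
  P={5,6}:  v_{5} + v_{6} = 0  ⟹  sig = [2:]
  P={2,4}:  v_{2} + v_{4} = v_{5} + v_{8}  ⟹  sig = [2:1,1]
  P={2,6}:  v_{2} + v_{6} = v_{1} + v_{8}  ⟹  sig = [2:1,1]
  P={4,8}:  v_{4} + v_{8} = v_{3} + v_{5}  ⟹  sig = [2:1,1]
  P={6,8}:  v_{6} + v_{8} = v_{1} + v_{3}  ⟹  sig = [2:1,1]
  P={7,8}:  v_{7} + v_{8} = v_{1} + v_{5}  ⟹  sig = [2:1,1]
  P={2,3}:  v_{2} + v_{3} = 2·v_{8}  ⟹  sig = [2:2]
  P={2,7}:  v_{2} + v_{7} = 2·v_{1} + 2·v_{5}  ⟹  sig = [2:2,2]
  P={1,3,5}:  v_{1} + v_{3} + v_{5} = v_{8}  ⟹  sig = [3:1]
  P={1,5,8}:  v_{1} + v_{5} + v_{8} = v_{2}  ⟹  sig = [3:1]

so the primitive-relation signature multiset is
{ [2:] ×3,  [2:1,1] ×5,  [2:2],  [2:2,2],  [3:1] ×2 }


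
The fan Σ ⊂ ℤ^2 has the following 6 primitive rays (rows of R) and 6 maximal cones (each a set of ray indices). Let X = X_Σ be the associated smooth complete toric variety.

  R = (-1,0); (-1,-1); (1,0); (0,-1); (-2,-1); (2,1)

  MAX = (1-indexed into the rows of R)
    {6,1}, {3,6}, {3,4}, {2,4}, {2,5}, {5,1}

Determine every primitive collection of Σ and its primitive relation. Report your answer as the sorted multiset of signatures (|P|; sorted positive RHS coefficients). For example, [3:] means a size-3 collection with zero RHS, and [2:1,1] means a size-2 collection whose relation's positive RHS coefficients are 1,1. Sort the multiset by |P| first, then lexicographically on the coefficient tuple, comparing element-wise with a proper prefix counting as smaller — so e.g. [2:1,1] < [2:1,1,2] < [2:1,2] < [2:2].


Minimal non-faces — 9 found among 6 rays, 6 max cones:

  P = {1,3}:  v_{1} + v_{3} = 0  ⇒ sig = [2:]
  P = {5,6}:  v_{5} + v_{6} = 0  ⇒ sig = [2:]
  P = {1,2}:  v_{1} + v_{2} = v_{5}  ⇒ sig = [2:1]
  P = {1,4}:  v_{1} + v_{4} = v_{2}  ⇒ sig = [2:1]
  P = {2,3}:  v_{2} + v_{3} = v_{4}  ⇒ sig = [2:1]
  P = {2,6}:  v_{2} + v_{6} = v_{3}  ⇒ sig = [2:1]
  P = {3,5}:  v_{3} + v_{5} = v_{2}  ⇒ sig = [2:1]
  P = {4,5}:  v_{4} + v_{5} = 2·v_{2}  ⇒ sig = [2:2]
  P = {4,6}:  v_{4} + v_{6} = 2·v_{3}  ⇒ sig = [2:2]

so the primitive-relation signature multiset is
    |P|=2: 9 collections, coeffs (), (), (1), (1), (1), (1), (1), (2), (2)


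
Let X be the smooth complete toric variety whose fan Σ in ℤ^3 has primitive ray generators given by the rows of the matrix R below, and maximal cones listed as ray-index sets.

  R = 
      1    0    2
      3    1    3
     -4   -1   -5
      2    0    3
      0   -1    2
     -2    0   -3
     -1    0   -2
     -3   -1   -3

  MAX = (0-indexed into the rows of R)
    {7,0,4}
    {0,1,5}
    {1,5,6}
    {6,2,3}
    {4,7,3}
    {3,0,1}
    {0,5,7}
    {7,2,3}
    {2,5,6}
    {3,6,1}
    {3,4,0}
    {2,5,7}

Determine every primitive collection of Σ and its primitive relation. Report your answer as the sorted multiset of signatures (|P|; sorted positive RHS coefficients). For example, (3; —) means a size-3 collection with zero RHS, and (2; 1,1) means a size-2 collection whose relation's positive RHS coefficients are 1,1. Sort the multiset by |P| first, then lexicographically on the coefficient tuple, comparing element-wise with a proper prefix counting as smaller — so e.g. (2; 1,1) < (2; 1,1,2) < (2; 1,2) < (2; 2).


Primitive collections (11):

  P={0,6}:  v_{0} + v_{6} = 0  so sig = (2; —)
  P={1,7}:  v_{1} + v_{7} = 0  so sig = (2; —)
  P={3,5}:  v_{3} + v_{5} = 0  so sig = (2; —)
  P={0,2}:  v_{0} + v_{2} = v_{7}  so sig = (2; 1)
  P={1,2}:  v_{1} + v_{2} = v_{6}  so sig = (2; 1)
  P={6,7}:  v_{6} + v_{7} = v_{2}  so sig = (2; 1)
  P={1,4}:  v_{1} + v_{4} = v_{0} + v_{3}  so sig = (2; 1,1)
  P={4,5}:  v_{4} + v_{5} = v_{0} + v_{7}  so sig = (2; 1,1)
  P={4,6}:  v_{4} + v_{6} = v_{3} + v_{7}  so sig = (2; 1,1)
  P={2,4}:  v_{2} + v_{4} = v_{3} + 2·v_{7}  so sig = (2; 1,2)
  P={0,3,7}:  v_{0} + v_{3} + v_{7} = v_{4}  so sig = (3; 1)

so the primitive-relation signature multiset is
{ (2; —) ×3,  (2; 1) ×3,  (2; 1,1) ×3,  (2; 1,2),  (3; 1) }


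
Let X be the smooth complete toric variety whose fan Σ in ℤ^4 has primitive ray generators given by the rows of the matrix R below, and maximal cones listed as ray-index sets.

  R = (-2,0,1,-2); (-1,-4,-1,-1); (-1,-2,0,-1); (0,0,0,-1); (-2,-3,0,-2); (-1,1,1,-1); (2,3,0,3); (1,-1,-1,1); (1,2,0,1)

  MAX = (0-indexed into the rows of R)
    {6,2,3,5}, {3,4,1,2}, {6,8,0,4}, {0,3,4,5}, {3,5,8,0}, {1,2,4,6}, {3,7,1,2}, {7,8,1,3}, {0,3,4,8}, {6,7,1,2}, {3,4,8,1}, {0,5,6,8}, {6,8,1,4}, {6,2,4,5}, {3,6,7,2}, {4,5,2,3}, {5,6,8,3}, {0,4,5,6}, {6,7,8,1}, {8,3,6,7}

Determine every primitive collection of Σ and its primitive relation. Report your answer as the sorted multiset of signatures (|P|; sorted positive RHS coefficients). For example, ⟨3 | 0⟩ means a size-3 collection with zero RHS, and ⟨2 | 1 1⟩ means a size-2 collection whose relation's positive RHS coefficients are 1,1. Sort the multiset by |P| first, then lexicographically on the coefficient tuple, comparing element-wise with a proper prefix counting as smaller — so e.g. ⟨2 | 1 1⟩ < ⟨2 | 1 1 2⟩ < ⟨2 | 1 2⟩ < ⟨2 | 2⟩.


11 collections generate NE(X_Σ); each relation:

  P={2,8}:  v_{2} + v_{8} = 0 ; sig = ⟨2 | 0⟩
  P={5,7}:  v_{5} + v_{7} = 0 ; sig = ⟨2 | 0⟩
  P={1,5}:  v_{1} + v_{5} = v_{4} ; sig = ⟨2 | 1⟩
  P={4,7}:  v_{4} + v_{7} = v_{1} ; sig = ⟨2 | 1⟩
  P={0,2}:  v_{0} + v_{2} = v_{4} + v_{5} ; sig = ⟨2 | 1 1⟩
  P={0,7}:  v_{0} + v_{7} = v_{4} + v_{8} ; sig = ⟨2 | 1 1⟩
  P={0,1}:  v_{0} + v_{1} = 2·v_{4} + v_{8} ; sig = ⟨2 | 1 2⟩
  P={3,4,6}:  v_{3} + v_{4} + v_{6} = 0 ; sig = ⟨3 | 0⟩
  P={1,3,6}:  v_{1} + v_{3} + v_{6} = v_{7} ; sig = ⟨3 | 1⟩
  P={4,5,8}:  v_{4} + v_{5} + v_{8} = v_{0} ; sig = ⟨3 | 1⟩
  P={0,3,6}:  v_{0} + v_{3} + v_{6} = v_{5} + v_{8} ; sig = ⟨3 | 1 1⟩

Signatures (|P|; sorted positive RHS coefficients), sorted:
[⟨2 | 0⟩, ⟨2 | 0⟩, ⟨2 | 1⟩, ⟨2 | 1⟩, ⟨2 | 1 1⟩, ⟨2 | 1 1⟩, ⟨2 | 1 2⟩, ⟨3 | 0⟩, ⟨3 | 1⟩, ⟨3 | 1⟩, ⟨3 | 1 1⟩]


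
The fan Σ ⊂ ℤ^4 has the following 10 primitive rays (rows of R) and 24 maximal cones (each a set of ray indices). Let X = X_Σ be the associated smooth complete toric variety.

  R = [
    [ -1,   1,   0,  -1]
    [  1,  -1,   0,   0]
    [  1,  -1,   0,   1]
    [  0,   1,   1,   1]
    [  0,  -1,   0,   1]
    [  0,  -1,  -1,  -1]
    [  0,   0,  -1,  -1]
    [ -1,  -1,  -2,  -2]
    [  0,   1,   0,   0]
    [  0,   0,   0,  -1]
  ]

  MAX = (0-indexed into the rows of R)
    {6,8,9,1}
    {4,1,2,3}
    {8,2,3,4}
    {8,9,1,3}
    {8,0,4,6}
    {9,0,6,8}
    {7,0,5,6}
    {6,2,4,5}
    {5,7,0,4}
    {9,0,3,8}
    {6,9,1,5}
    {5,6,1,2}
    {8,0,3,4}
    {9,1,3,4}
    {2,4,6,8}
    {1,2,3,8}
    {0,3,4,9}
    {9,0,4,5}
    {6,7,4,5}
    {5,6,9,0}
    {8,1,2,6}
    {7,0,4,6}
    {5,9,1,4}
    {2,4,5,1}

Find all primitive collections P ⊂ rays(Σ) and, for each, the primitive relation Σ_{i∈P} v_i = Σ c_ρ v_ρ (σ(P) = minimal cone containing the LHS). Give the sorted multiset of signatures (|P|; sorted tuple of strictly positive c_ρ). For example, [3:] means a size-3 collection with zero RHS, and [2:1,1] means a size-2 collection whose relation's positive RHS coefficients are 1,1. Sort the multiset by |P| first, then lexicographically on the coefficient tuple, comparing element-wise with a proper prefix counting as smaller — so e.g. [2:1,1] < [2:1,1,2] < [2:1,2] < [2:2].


Δ(Σ) — 10 vertices, 16 min non-faces:

  • {0,2}:  v_{0} + v_{2} = 0 — sig = [2:]
  • {3,5}:  v_{3} + v_{5} = 0 — sig = [2:]
  • {0,1}:  v_{0} + v_{1} = v_{9} — sig = [2:1]
  • {2,9}:  v_{2} + v_{9} = v_{1} — sig = [2:1]
  • {3,6}:  v_{3} + v_{6} = v_{8} — sig = [2:1]
  • {5,8}:  v_{5} + v_{8} = v_{6} — sig = [2:1]
  • {2,7}:  v_{2} + v_{7} = v_{4} + v_{5} + v_{6} — sig = [2:1,1,1]
  • {3,7}:  v_{3} + v_{7} = v_{0} + v_{4} + v_{6} — sig = [2:1,1,1]
  • {7,8}:  v_{7} + v_{8} = v_{0} + v_{4} + 2·v_{6} — sig = [2:1,1,2]
  • {7,9}:  v_{7} + v_{9} = v_{0} + 2·v_{5} — sig = [2:1,2]
  • {1,7}:  v_{1} + v_{7} = 2·v_{5} — sig = [2:2]
  • {4,8,9}:  v_{4} + v_{8} + v_{9} = 0 — sig = [3:]
  • {1,4,8}:  v_{1} + v_{4} + v_{8} = v_{2} — sig = [3:1]
  • {4,6,9}:  v_{4} + v_{6} + v_{9} = v_{5} — sig = [3:1]
  • {1,4,6}:  v_{1} + v_{4} + v_{6} = v_{2} + v_{5} — sig = [3:1,1]
  • {0,4,5,6}:  v_{0} + v_{4} + v_{5} + v_{6} = v_{7} — sig = [4:1]

so the primitive-relation signature multiset is
{ [2:] ×2,  [2:1] ×4,  [2:1,1,1] ×2,  [2:1,1,2],  [2:1,2],  [2:2],  [3:],  [3:1] ×2,  [3:1,1],  [4:1] }


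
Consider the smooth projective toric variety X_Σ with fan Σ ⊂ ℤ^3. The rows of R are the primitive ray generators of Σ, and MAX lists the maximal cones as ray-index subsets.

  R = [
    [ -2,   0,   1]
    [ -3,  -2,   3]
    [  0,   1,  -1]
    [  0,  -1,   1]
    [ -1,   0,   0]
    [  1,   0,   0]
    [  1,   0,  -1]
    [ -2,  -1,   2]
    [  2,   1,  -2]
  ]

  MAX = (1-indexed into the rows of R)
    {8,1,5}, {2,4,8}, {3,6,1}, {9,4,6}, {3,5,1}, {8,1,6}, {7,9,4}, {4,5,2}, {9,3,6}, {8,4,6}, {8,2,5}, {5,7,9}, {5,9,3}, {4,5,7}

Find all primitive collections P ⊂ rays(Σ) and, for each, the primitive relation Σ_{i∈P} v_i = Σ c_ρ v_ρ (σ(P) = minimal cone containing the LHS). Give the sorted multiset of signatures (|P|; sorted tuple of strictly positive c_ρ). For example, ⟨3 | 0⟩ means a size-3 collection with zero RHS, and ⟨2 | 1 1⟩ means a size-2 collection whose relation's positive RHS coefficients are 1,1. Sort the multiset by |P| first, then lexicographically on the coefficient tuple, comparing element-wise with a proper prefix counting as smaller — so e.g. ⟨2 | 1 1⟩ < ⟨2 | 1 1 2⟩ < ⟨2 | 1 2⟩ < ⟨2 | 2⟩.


Minimal non-faces — 17 found among 9 rays, 14 max cones:

  P = {3,4}:  v_{3} + v_{4} = 0  ⇒ sig = ⟨2 | 0⟩
  P = {5,6}:  v_{5} + v_{6} = 0  ⇒ sig = ⟨2 | 0⟩
  P = {8,9}:  v_{8} + v_{9} = 0  ⇒ sig = ⟨2 | 0⟩
  P = {1,4}:  v_{1} + v_{4} = v_{8}  ⇒ sig = ⟨2 | 1⟩
  P = {1,7}:  v_{1} + v_{7} = v_{5}  ⇒ sig = ⟨2 | 1⟩
  P = {1,9}:  v_{1} + v_{9} = v_{3}  ⇒ sig = ⟨2 | 1⟩
  P = {3,8}:  v_{3} + v_{8} = v_{1}  ⇒ sig = ⟨2 | 1⟩
  P = {2,3}:  v_{2} + v_{3} = v_{5} + v_{8}  ⇒ sig = ⟨2 | 1 1⟩
  P = {2,6}:  v_{2} + v_{6} = v_{4} + v_{8}  ⇒ sig = ⟨2 | 1 1⟩
  P = {2,9}:  v_{2} + v_{9} = v_{4} + v_{5}  ⇒ sig = ⟨2 | 1 1⟩
  P = {3,7}:  v_{3} + v_{7} = v_{5} + v_{9}  ⇒ sig = ⟨2 | 1 1⟩
  P = {6,7}:  v_{6} + v_{7} = v_{4} + v_{9}  ⇒ sig = ⟨2 | 1 1⟩
  P = {7,8}:  v_{7} + v_{8} = v_{4} + v_{5}  ⇒ sig = ⟨2 | 1 1⟩
  P = {1,2}:  v_{1} + v_{2} = v_{5} + 2·v_{8}  ⇒ sig = ⟨2 | 1 2⟩
  P = {2,7}:  v_{2} + v_{7} = 2·v_{4} + 2·v_{5}  ⇒ sig = ⟨2 | 2 2⟩
  P = {4,5,8}:  v_{4} + v_{5} + v_{8} = v_{2}  ⇒ sig = ⟨3 | 1⟩
  P = {4,5,9}:  v_{4} + v_{5} + v_{9} = v_{7}  ⇒ sig = ⟨3 | 1⟩

so the primitive-relation signature multiset is
{ ⟨2 | 0⟩ ×3,  ⟨2 | 1⟩ ×4,  ⟨2 | 1 1⟩ ×6,  ⟨2 | 1 2⟩,  ⟨2 | 2 2⟩,  ⟨3 | 1⟩ ×2 }


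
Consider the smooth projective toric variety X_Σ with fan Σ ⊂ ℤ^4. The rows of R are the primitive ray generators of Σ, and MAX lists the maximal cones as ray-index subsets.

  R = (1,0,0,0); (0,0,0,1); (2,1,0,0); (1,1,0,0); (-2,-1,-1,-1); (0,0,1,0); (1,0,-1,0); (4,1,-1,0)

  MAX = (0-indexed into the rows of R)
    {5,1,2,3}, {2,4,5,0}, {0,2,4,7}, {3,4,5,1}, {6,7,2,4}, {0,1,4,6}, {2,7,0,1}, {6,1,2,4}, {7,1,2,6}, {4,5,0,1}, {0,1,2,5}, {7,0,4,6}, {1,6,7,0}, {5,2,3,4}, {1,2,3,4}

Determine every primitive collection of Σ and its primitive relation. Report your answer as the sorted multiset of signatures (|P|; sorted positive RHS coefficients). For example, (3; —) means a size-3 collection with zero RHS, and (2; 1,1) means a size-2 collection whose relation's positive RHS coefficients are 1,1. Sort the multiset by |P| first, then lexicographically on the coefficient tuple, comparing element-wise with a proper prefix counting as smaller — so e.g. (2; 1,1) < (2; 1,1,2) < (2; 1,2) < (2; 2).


Primitive collections (9):

  • {0,3}:  v_{0} + v_{3} = v_{2} ; sig = (2; 1)
  • {5,6}:  v_{5} + v_{6} = v_{0} ; sig = (2; 1)
  • {3,6}:  v_{3} + v_{6} = v_{1} + 2·v_{2} + v_{4} ; sig = (2; 1,1,2)
  • {3,7}:  v_{3} + v_{7} = 2·v_{2} + v_{6} ; sig = (2; 1,2)
  • {5,7}:  v_{5} + v_{7} = 2·v_{0} + v_{2} ; sig = (2; 1,2)
  • {0,2,6}:  v_{0} + v_{2} + v_{6} = v_{7} ; sig = (3; 1)
  • {1,4,7}:  v_{1} + v_{4} + v_{7} = 2·v_{6} ; sig = (3; 2)
  • {1,2,4,5}:  v_{1} + v_{2} + v_{4} + v_{5} = 0 ; sig = (4; —)
  • {0,1,2,4}:  v_{0} + v_{1} + v_{2} + v_{4} = v_{6} ; sig = (4; 1)

Hence PRS(X_Σ) =
[(2; 1), (2; 1), (2; 1,1,2), (2; 1,2), (2; 1,2), (3; 1), (3; 2), (4; —), (4; 1)]


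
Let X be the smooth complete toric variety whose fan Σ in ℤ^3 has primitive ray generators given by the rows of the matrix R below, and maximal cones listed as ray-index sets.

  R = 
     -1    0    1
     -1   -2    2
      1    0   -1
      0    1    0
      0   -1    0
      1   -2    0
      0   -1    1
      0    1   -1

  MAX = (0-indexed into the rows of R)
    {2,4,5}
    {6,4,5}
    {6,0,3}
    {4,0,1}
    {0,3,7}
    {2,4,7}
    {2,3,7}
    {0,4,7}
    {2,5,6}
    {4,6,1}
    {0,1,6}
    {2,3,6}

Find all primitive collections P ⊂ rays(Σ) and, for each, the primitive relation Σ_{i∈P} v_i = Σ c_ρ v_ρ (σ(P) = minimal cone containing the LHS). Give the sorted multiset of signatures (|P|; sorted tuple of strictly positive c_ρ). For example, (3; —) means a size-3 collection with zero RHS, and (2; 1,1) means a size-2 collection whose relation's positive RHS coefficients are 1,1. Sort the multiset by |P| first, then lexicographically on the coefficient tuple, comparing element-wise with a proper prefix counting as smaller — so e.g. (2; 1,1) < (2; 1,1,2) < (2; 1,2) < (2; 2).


The 12 primitive collections of Σ (r=8, n=3):

  {0,2}:  v_{0} + v_{2} = 0  ⟹  sig = (2; —)
  {3,4}:  v_{3} + v_{4} = 0  ⟹  sig = (2; —)
  {6,7}:  v_{6} + v_{7} = 0  ⟹  sig = (2; —)
  {0,5}:  v_{0} + v_{5} = v_{4} + v_{6}  ⟹  sig = (2; 1,1)
  {1,2}:  v_{1} + v_{2} = v_{4} + v_{6}  ⟹  sig = (2; 1,1)
  {1,3}:  v_{1} + v_{3} = v_{0} + v_{6}  ⟹  sig = (2; 1,1)
  {1,7}:  v_{1} + v_{7} = v_{0} + v_{4}  ⟹  sig = (2; 1,1)
  {3,5}:  v_{3} + v_{5} = v_{2} + v_{6}  ⟹  sig = (2; 1,1)
  {5,7}:  v_{5} + v_{7} = v_{2} + v_{4}  ⟹  sig = (2; 1,1)
  {1,5}:  v_{1} + v_{5} = 2·v_{4} + 2·v_{6}  ⟹  sig = (2; 2,2)
  {0,4,6}:  v_{0} + v_{4} + v_{6} = v_{1}  ⟹  sig = (3; 1)
  {2,4,6}:  v_{2} + v_{4} + v_{6} = v_{5}  ⟹  sig = (3; 1)

Sorted signature multiset PRS(X):
[(2; —), (2; —), (2; —), (2; 1,1), (2; 1,1), (2; 1,1), (2; 1,1), (2; 1,1), (2; 1,1), (2; 2,2), (3; 1), (3; 1)]


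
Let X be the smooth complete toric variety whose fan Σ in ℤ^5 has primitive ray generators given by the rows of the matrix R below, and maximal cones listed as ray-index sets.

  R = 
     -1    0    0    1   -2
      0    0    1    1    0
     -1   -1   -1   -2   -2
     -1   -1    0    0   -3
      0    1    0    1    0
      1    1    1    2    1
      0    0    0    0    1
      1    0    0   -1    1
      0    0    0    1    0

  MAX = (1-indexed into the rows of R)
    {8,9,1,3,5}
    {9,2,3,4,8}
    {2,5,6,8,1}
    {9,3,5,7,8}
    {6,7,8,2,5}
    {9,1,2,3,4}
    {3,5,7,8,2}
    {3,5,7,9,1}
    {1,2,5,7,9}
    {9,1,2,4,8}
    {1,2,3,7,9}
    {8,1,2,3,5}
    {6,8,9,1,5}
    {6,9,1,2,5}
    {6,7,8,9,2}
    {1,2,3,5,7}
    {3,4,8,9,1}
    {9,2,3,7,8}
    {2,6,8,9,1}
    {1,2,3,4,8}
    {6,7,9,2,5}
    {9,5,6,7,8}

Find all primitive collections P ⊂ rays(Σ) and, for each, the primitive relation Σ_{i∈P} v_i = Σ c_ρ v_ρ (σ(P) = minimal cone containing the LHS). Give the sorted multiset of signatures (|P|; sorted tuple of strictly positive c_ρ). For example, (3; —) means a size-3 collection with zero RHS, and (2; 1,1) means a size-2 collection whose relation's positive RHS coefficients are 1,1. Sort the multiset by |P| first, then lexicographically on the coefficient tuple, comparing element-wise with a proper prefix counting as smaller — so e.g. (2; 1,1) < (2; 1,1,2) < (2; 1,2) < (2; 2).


9 collections generate NE(X_Σ); each relation:

  • {3,6}:  v_{3} + v_{6} = v_{1} + v_{8} — sig = (2; 1,1)
  • {4,7}:  v_{4} + v_{7} = v_{2} + v_{3} + v_{9} — sig = (2; 1,1,1)
  • {4,6}:  v_{4} + v_{6} = 2·v_{1} + v_{2} + 2·v_{8} + v_{9} — sig = (2; 1,1,2,2)
  • {4,5}:  v_{4} + v_{5} = 2·v_{1} + v_{8} — sig = (2; 1,2)
  • {1,7,8}:  v_{1} + v_{7} + v_{8} = 0 — sig = (3; —)
  • {1,6,7}:  v_{1} + v_{6} + v_{7} = v_{2} + v_{5} + v_{9} — sig = (3; 1,1,1)
  • {2,3,5,9}:  v_{2} + v_{3} + v_{5} + v_{9} = v_{1} — sig = (4; 1)
  • {2,5,8,9}:  v_{2} + v_{5} + v_{8} + v_{9} = v_{6} — sig = (4; 1)
  • {1,2,3,8,9}:  v_{1} + v_{2} + v_{3} + v_{8} + v_{9} = v_{4} — sig = (5; 1)

so the primitive-relation signature multiset is
{ (2; 1,1),  (2; 1,1,1),  (2; 1,1,2,2),  (2; 1,2),  (3; —),  (3; 1,1,1),  (4; 1) ×2,  (5; 1) }
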